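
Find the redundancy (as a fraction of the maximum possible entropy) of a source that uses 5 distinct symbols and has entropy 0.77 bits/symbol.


H_max = log2(K) = log2(5) = 2.3219 bits/symbol. Redundancy = 1 - H/H_max = 1 - 0.77/2.3219 = 1 - 0.3316 = 0.6684

0.6684


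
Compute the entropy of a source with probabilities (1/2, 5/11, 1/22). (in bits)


H = -sum(p_i * log2(p_i)). Terms: -(1/2)*log2(1/2) = 0.500000; -(5/11)*log2(5/11) = 0.517047; -(1/22)*log2(1/22) = 0.202701. H = 0.500000 + 0.517047 + 0.202701 = 1.2197

1.2197 bits


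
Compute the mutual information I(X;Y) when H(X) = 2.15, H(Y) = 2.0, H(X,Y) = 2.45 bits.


I(X;Y) = H(X) + H(Y) - H(X,Y) = 2.15 + 2.0 - 2.45 = 1.7

1.7 bits


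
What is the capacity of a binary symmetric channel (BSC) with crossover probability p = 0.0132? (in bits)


H(p) = -p*log2(p) - (1-p)*log2(1-p) = -0.0132*log2(0.0132) - 0.9868*log2(0.9868) = 0.082412 + 0.018917 = 0.1013. C = 1 - H(p) = 1 - 0.1013 = 0.8987

0.8987 bits


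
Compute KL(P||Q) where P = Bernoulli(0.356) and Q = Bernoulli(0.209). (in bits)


KL = p*log2(p/q) + (1-p)*log2((1-p)/(1-q)) = 0.356*log2(0.356/0.209) + 0.644*log2(0.644/0.791) = 0.0825

0.0825 bits


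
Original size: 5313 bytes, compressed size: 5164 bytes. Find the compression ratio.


Ratio = original / compressed = 5313 / 5164 = 1.0289

1.0289


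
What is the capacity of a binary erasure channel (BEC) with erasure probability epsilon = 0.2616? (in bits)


C = 1 - epsilon = 1 - 0.2616 = 0.7384

0.7384 bits


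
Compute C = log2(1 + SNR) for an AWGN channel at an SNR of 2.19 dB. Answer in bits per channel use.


SNR_linear = 10^(2.19/10) = 1.6558; C = log2(1 + SNR_linear) = log2(1 + 1.6558) = 1.4091

1.4091 bits/channel use


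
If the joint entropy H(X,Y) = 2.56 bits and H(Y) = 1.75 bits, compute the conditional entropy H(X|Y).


H(X|Y) = H(X,Y) - H(Y) = 2.56 - 1.75 = 0.81

0.81 bits


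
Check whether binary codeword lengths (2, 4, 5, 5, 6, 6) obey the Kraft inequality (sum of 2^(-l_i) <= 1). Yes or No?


Kraft sum = sum(2^(-l_i)) = 0.4062, need <= 1. Result: satisfied (a binary prefix-free code with these lengths exists)

Yes


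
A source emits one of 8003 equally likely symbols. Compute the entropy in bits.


H = log2(n) = log2(8003) = 12.9663

12.9663 bits


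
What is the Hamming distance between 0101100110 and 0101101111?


Count differing positions: . . . . . . ^ . . ^ = 2 differences

2


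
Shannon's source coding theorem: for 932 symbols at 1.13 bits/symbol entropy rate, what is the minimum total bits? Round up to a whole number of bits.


Minimum bits >= n * H = 932 * 1.13 = 1053.16, rounded up to a whole number of bits = 1054

1054 bits


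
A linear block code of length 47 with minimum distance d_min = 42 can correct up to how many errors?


Correction capability = floor((d-1)/2) = floor((42-1)/2) = 20

20 errors


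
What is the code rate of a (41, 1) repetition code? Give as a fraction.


Rate = k/n = 1/41

1/41


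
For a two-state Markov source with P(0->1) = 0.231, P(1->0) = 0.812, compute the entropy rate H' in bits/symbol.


Stationary distribution: pi_0 = p10/(p01+p10) = 0.7785, pi_1 = 0.2215. Entropy rate H' = pi_0*H(p01) + pi_1*H(p10) = 0.7785*0.7798 + 0.2215*0.6973 = 0.7615

0.7615 bits/symbol


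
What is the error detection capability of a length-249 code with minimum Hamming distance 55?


Detection capability = d_min - 1 = 55 - 1 = 54

54 errors


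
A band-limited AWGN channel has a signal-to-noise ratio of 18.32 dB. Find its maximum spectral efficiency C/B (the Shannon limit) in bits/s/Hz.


SNR_linear = 10^(18.32/10) = 67.9204; C/B = log2(1 + SNR_linear) = log2(1 + 67.9204) = 6.1069

6.1069 bits/s/Hz


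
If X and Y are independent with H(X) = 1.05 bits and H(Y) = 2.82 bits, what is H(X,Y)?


For independent variables, H(X,Y) = H(X) + H(Y) = 1.05 + 2.82 = 3.87

3.87 bits


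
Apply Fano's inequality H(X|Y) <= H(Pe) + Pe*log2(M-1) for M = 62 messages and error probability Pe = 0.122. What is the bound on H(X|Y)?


H(Pe) = -Pe*log2(Pe) - (1-Pe)*log2(1-Pe) = -0.122*log2(0.122) - 0.878*log2(0.878) = 0.370276 + 0.164807 = 0.5351. Pe*log2(M-1) = 0.122*log2(61) = 0.723550. Bound = H(Pe) + Pe*log2(M-1) = 0.370276 + 0.164807 + 0.723550 = 1.2586

1.2586 bits


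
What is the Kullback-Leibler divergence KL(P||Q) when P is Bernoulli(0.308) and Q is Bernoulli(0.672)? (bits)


KL = p*log2(p/q) + (1-p)*log2((1-p)/(1-q)) = 0.308*log2(0.308/0.672) + 0.692*log2(0.692/0.328) = 0.3987

0.3987 bits


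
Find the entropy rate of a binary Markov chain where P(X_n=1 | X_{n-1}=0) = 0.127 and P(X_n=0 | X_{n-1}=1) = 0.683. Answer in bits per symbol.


Stationary distribution: pi_0 = p10/(p01+p10) = 0.8432, pi_1 = 0.1568. Entropy rate H' = pi_0*H(p01) + pi_1*H(p10) = 0.8432*0.5492 + 0.1568*0.9011 = 0.6043

0.6043 bits/symbol


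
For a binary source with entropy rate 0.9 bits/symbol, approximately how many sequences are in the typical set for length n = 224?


log2|A_typical| = nH = 224 * 0.9 = 201.6, so |A_typical| ~ 2^201.6 = 4.871e+60

4.871e+60


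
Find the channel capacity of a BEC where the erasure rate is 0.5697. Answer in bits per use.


C = 1 - epsilon = 1 - 0.5697 = 0.4303

0.4303 bits


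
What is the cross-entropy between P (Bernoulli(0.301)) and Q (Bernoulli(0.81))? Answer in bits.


H(P,Q) = -p*log2(q) - (1-p)*log2(1-q). -0.301*log2(0.81) = 0.091506; -0.699*log2(0.19) = 1.674754. H(P,Q) = 0.091506 + 1.674754 = 1.7663

1.7663 bits


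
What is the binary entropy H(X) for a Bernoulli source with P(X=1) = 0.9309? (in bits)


H = -p*log2(p) - (1-p)*log2(1-p). -0.9309*log2(0.9309) = 0.096164; -0.0691*log2(0.0691) = 0.266392. H = 0.096164 + 0.266392 = 0.3626

0.3626 bits


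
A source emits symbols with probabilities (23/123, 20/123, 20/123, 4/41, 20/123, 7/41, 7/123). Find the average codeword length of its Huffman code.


Huffman construction (repeatedly merge the two least-probable nodes; each merge adds 1 bit to every symbol beneath it): 7/123 + 4/41 = 19/123; 19/123 + 20/123 = 13/41; 20/123 + 20/123 = 40/123; 7/41 + 23/123 = 44/123; 13/41 + 40/123 = 79/123; 44/123 + 79/123 = 1. Resulting codeword lengths (in the order the probabilities were given): (2, 3, 3, 4, 3, 2, 4). L_avg = sum(p_i * l_i) = 23/123*2 + 20/123*3 + 20/123*3 + 4/41*4 + 20/123*3 + 7/41*2 + 7/123*4 = 344/123 = 2.7967

2.7967 bits


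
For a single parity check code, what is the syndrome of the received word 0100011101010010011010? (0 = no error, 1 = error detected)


Syndrome = XOR of all bits = 0 XOR 1 XOR 0 XOR 0 XOR 0 XOR 1 XOR 1 XOR 1 XOR 0 XOR 1 XOR 0 XOR 1 XOR 0 XOR 0 XOR 1 XOR 0 XOR 0 XOR 1 XOR 1 XOR 0 XOR 1 XOR 0 = 0

0


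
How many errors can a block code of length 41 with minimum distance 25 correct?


Correction capability = floor((d-1)/2) = floor((25-1)/2) = 12

12 errors


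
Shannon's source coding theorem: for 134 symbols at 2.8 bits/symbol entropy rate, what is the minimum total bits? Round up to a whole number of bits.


Minimum bits >= n * H = 134 * 2.8 = 375.2, rounded up to a whole number of bits = 376

376 bits


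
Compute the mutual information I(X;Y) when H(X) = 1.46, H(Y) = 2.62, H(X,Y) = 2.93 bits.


I(X;Y) = H(X) + H(Y) - H(X,Y) = 1.46 + 2.62 - 2.93 = 1.15

1.15 bits


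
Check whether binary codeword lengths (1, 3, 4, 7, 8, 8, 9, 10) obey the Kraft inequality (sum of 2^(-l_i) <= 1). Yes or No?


Kraft sum = sum(2^(-l_i)) = 0.7061, need <= 1. Result: satisfied (a binary prefix-free code with these lengths exists)

Yes


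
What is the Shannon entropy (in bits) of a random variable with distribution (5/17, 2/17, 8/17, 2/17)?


H = -sum(p_i * log2(p_i)). Terms: -(5/17)*log2(5/17) = 0.519275; -(2/17)*log2(2/17) = 0.363231; -(8/17)*log2(8/17) = 0.511747; -(2/17)*log2(2/17) = 0.363231. H = 0.519275 + 0.363231 + 0.511747 + 0.363231 = 1.7575

1.7575 bits


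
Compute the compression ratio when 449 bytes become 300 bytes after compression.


Ratio = original / compressed = 449 / 300 = 1.4967

1.4967


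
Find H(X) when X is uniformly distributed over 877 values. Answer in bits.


H = log2(n) = log2(877) = 9.7764

9.7764 bits


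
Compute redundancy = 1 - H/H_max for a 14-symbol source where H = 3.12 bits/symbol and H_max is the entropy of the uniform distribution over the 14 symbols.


H_max = log2(K) = log2(14) = 3.8074 bits/symbol. Redundancy = 1 - H/H_max = 1 - 3.12/3.8074 = 1 - 0.8195 = 0.1805

0.1805


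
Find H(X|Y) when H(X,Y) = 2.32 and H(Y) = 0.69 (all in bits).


H(X|Y) = H(X,Y) - H(Y) = 2.32 - 0.69 = 1.63

1.63 bits


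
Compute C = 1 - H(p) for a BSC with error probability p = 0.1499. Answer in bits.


H(p) = -p*log2(p) - (1-p)*log2(1-p) = -0.1499*log2(0.1499) - 0.8501*log2(0.8501) = 0.410415 + 0.199175 = 0.6096. C = 1 - H(p) = 1 - 0.6096 = 0.3904

0.3904 bits


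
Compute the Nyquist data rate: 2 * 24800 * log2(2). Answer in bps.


Rate = 2 * B * log2(M) = 2 * 24800 * 1.0 = 49600.0

49600.0 bps


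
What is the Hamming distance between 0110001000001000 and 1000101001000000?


Count differing positions: ^ ^ ^ . ^ . . . . ^ . . ^ . . . = 6 differences

6


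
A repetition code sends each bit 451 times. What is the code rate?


Rate = k/n = 1/451

1/451


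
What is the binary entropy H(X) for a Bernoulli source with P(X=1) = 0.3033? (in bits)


H = -p*log2(p) - (1-p)*log2(1-p). -0.3033*log2(0.3033) = 0.522035; -0.6967*log2(0.6967) = 0.363253. H = 0.522035 + 0.363253 = 0.8853

0.8853 bits


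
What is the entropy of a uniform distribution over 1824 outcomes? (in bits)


H = log2(n) = log2(1824) = 10.8329

10.8329 bits


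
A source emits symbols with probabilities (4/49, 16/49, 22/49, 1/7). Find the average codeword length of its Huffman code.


Huffman construction (repeatedly merge the two least-probable nodes; each merge adds 1 bit to every symbol beneath it): 4/49 + 1/7 = 11/49; 11/49 + 16/49 = 27/49; 22/49 + 27/49 = 1. Resulting codeword lengths (in the order the probabilities were given): (3, 2, 1, 3). L_avg = sum(p_i * l_i) = 4/49*3 + 16/49*2 + 22/49*1 + 1/7*3 = 87/49 = 1.7755

1.7755 bits


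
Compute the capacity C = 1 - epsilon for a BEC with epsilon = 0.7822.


C = 1 - epsilon = 1 - 0.7822 = 0.2178

0.2178 bits


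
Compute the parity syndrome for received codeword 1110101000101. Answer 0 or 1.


Syndrome = XOR of all bits = 1 XOR 1 XOR 1 XOR 0 XOR 1 XOR 0 XOR 1 XOR 0 XOR 0 XOR 0 XOR 1 XOR 0 XOR 1 = 1

1


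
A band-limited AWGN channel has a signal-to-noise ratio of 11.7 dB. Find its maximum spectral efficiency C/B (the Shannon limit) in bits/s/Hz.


SNR_linear = 10^(11.7/10) = 14.7911; C/B = log2(1 + SNR_linear) = log2(1 + 14.7911) = 3.981

3.981 bits/s/Hz


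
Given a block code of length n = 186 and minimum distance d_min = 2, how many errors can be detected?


Detection capability = d_min - 1 = 2 - 1 = 1

1 errors


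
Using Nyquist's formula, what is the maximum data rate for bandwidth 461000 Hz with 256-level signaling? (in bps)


Rate = 2 * B * log2(M) = 2 * 461000 * 8.0 = 7376000.0

7376000.0 bps


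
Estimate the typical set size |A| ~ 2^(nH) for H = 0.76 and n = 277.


log2|A_typical| = nH = 277 * 0.76 = 210.52, so |A_typical| ~ 2^210.52 = 2.360e+63

2.360e+63


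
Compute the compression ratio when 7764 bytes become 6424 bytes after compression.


Ratio = original / compressed = 7764 / 6424 = 1.2086

1.2086


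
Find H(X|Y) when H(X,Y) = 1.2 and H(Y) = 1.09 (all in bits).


H(X|Y) = H(X,Y) - H(Y) = 1.2 - 1.09 = 0.11

0.11 bits


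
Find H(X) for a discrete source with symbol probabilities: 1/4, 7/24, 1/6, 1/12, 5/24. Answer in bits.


H = -sum(p_i * log2(p_i)). Terms: -(1/4)*log2(1/4) = 0.500000; -(7/24)*log2(7/24) = 0.518469; -(1/6)*log2(1/6) = 0.430827; -(1/12)*log2(1/12) = 0.298747; -(5/24)*log2(5/24) = 0.471466. H = 0.500000 + 0.518469 + 0.430827 + 0.298747 + 0.471466 = 2.2195

2.2195 bits


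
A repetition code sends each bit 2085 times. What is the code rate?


Rate = k/n = 1/2085

1/2085


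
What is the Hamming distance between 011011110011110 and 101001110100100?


Count differing positions: ^ ^ . . ^ . . . . ^ ^ ^ . ^ . = 7 differences

7


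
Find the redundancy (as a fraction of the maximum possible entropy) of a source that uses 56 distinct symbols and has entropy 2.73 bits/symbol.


H_max = log2(K) = log2(56) = 5.8074 bits/symbol. Redundancy = 1 - H/H_max = 1 - 2.73/5.8074 = 1 - 0.4701 = 0.5299

0.5299


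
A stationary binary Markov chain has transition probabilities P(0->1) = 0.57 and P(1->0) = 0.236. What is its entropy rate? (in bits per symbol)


Stationary distribution: pi_0 = p10/(p01+p10) = 0.2928, pi_1 = 0.7072. Entropy rate H' = pi_0*H(p01) + pi_1*H(p10) = 0.2928*0.9858 + 0.7072*0.7883 = 0.8462

0.8462 bits/symbol


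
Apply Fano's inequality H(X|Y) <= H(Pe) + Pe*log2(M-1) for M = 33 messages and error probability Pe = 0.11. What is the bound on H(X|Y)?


H(Pe) = -Pe*log2(Pe) - (1-Pe)*log2(1-Pe) = -0.11*log2(0.11) - 0.89*log2(0.89) = 0.350287 + 0.149629 = 0.4999. Pe*log2(M-1) = 0.11*log2(32) = 0.550000. Bound = H(Pe) + Pe*log2(M-1) = 0.350287 + 0.149629 + 0.550000 = 1.0499

1.0499 bits


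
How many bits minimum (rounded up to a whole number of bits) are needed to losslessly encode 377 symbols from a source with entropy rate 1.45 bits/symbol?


Minimum bits >= n * H = 377 * 1.45 = 546.65, rounded up to a whole number of bits = 547

547 bits


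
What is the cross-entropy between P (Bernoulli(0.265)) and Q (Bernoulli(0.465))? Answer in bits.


H(P,Q) = -p*log2(q) - (1-p)*log2(1-q). -0.265*log2(0.465) = 0.292745; -0.735*log2(0.535) = 0.663256. H(P,Q) = 0.292745 + 0.663256 = 0.956

0.956 bits


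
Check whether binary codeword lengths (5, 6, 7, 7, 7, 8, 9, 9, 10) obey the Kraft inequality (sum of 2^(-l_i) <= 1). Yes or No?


Kraft sum = sum(2^(-l_i)) = 0.0791, need <= 1. Result: satisfied (a binary prefix-free code with these lengths exists)

Yes


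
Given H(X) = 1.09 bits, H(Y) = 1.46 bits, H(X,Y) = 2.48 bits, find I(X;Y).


I(X;Y) = H(X) + H(Y) - H(X,Y) = 1.09 + 1.46 - 2.48 = 0.07

0.07 bits


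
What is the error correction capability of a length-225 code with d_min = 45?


Correction capability = floor((d-1)/2) = floor((45-1)/2) = 22

22 errors


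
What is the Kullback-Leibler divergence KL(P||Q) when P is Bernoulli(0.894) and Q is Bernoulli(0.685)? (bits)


KL = p*log2(p/q) + (1-p)*log2((1-p)/(1-q)) = 0.894*log2(0.894/0.685) + 0.106*log2(0.106/0.315) = 0.1769

0.1769 bits


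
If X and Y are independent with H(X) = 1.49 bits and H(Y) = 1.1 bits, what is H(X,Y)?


For independent variables, H(X,Y) = H(X) + H(Y) = 1.49 + 1.1 = 2.59

2.59 bits


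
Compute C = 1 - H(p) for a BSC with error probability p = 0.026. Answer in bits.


H(p) = -p*log2(p) - (1-p)*log2(1-p) = -0.026*log2(0.026) - 0.974*log2(0.974) = 0.136899 + 0.037018 = 0.1739. C = 1 - H(p) = 1 - 0.1739 = 0.8261

0.8261 bits


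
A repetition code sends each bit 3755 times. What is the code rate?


Rate = k/n = 1/3755

1/3755


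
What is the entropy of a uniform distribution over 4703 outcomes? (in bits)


H = log2(n) = log2(4703) = 12.1994

12.1994 bits


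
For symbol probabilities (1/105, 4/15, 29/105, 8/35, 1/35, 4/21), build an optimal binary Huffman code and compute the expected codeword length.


Huffman construction (repeatedly merge the two least-probable nodes; each merge adds 1 bit to every symbol beneath it): 1/105 + 1/35 = 4/105; 4/105 + 4/21 = 8/35; 8/35 + 8/35 = 16/35; 4/15 + 29/105 = 19/35; 16/35 + 19/35 = 1. Resulting codeword lengths (in the order the probabilities were given): (4, 2, 2, 2, 4, 3). L_avg = sum(p_i * l_i) = 1/105*4 + 4/15*2 + 29/105*2 + 8/35*2 + 1/35*4 + 4/21*3 = 34/15 = 2.2667

2.2667 bits


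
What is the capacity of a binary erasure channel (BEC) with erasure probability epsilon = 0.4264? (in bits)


C = 1 - epsilon = 1 - 0.4264 = 0.5736

0.5736 bits


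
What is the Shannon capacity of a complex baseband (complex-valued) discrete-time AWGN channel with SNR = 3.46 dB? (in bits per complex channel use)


SNR_linear = 10^(3.46/10) = 2.2182; C = log2(1 + SNR_linear) = log2(1 + 2.2182) = 1.6863

1.6863 bits/channel use


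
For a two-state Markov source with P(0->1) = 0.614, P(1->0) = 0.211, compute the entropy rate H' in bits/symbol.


Stationary distribution: pi_0 = p10/(p01+p10) = 0.2558, pi_1 = 0.7442. Entropy rate H' = pi_0*H(p01) + pi_1*H(p10) = 0.2558*0.9622 + 0.7442*0.7434 = 0.7993

0.7993 bits/symbol


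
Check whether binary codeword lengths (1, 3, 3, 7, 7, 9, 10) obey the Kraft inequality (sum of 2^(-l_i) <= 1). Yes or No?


Kraft sum = sum(2^(-l_i)) = 0.7686, need <= 1. Result: satisfied (a binary prefix-free code with these lengths exists)

Yes


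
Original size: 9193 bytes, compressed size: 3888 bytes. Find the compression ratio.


Ratio = original / compressed = 9193 / 3888 = 2.3645

2.3645


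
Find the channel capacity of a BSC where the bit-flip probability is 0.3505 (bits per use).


H(p) = -p*log2(p) - (1-p)*log2(1-p) = -0.3505*log2(0.3505) - 0.6495*log2(0.6495) = 0.530136 + 0.404378 = 0.9345. C = 1 - H(p) = 1 - 0.9345 = 0.0655

0.0655 bits


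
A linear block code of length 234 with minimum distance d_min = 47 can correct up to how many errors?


Correction capability = floor((d-1)/2) = floor((47-1)/2) = 23

23 errors


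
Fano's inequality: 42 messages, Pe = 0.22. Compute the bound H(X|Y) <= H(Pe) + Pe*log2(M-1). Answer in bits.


H(Pe) = -Pe*log2(Pe) - (1-Pe)*log2(1-Pe) = -0.22*log2(0.22) - 0.78*log2(0.78) = 0.480573 + 0.279594 = 0.7602. Pe*log2(M-1) = 0.22*log2(41) = 1.178661. Bound = H(Pe) + Pe*log2(M-1) = 0.480573 + 0.279594 + 1.178661 = 1.9388

1.9388 bits


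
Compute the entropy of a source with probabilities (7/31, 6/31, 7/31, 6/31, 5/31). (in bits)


H = -sum(p_i * log2(p_i)). Terms: -(7/31)*log2(7/31) = 0.484771; -(6/31)*log2(6/31) = 0.458561; -(7/31)*log2(7/31) = 0.484771; -(6/31)*log2(6/31) = 0.458561; -(5/31)*log2(5/31) = 0.424559. H = 0.484771 + 0.458561 + 0.484771 + 0.458561 + 0.424559 = 2.3112

2.3112 bits


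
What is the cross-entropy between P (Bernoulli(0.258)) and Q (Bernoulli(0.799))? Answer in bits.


H(P,Q) = -p*log2(q) - (1-p)*log2(1-q). -0.258*log2(0.799) = 0.083523; -0.742*log2(0.201) = 1.717532. H(P,Q) = 0.083523 + 1.717532 = 1.8011

1.8011 bits


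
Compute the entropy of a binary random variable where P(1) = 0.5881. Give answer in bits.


H = -p*log2(p) - (1-p)*log2(1-p). -0.5881*log2(0.5881) = 0.450406; -0.4119*log2(0.4119) = 0.527081. H = 0.450406 + 0.527081 = 0.9775

0.9775 bits


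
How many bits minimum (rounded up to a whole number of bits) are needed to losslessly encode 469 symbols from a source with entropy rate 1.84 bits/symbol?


Minimum bits >= n * H = 469 * 1.84 = 862.96, rounded up to a whole number of bits = 863

863 bits


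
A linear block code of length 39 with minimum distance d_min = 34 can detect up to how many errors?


Detection capability = d_min - 1 = 34 - 1 = 33

33 errors


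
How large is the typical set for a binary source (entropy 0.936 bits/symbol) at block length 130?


log2|A_typical| = nH = 130 * 0.936 = 121.68, so |A_typical| ~ 2^121.68 = 4.259e+36

4.259e+36


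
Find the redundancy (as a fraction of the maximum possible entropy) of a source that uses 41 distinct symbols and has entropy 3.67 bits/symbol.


H_max = log2(K) = log2(41) = 5.3576 bits/symbol. Redundancy = 1 - H/H_max = 1 - 3.67/5.3576 = 1 - 0.685 = 0.315

0.315


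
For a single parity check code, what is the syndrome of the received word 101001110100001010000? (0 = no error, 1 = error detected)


Syndrome = XOR of all bits = 1 XOR 0 XOR 1 XOR 0 XOR 0 XOR 1 XOR 1 XOR 1 XOR 0 XOR 1 XOR 0 XOR 0 XOR 0 XOR 0 XOR 1 XOR 0 XOR 1 XOR 0 XOR 0 XOR 0 XOR 0 = 0

0


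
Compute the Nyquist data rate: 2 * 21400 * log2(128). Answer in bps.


Rate = 2 * B * log2(M) = 2 * 21400 * 7.0 = 299600.0

299600.0 bps


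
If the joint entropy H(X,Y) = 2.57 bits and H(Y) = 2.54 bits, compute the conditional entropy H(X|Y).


H(X|Y) = H(X,Y) - H(Y) = 2.57 - 2.54 = 0.03

0.03 bits


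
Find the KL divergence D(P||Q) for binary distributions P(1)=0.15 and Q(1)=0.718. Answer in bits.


KL = p*log2(p/q) + (1-p)*log2((1-p)/(1-q)) = 0.15*log2(0.15/0.718) + 0.85*log2(0.85/0.282) = 1.0141

1.0141 bits


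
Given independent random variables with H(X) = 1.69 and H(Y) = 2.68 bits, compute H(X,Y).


For independent variables, H(X,Y) = H(X) + H(Y) = 1.69 + 2.68 = 4.37

4.37 bits


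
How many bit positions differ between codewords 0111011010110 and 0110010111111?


Count differing positions: . . . ^ . . ^ ^ . ^ . . ^ = 5 differences

5


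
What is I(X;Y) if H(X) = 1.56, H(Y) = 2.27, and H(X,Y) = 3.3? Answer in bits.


I(X;Y) = H(X) + H(Y) - H(X,Y) = 1.56 + 2.27 - 3.3 = 0.53

0.53 bits


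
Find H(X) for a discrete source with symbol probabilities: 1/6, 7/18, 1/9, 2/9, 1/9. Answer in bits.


H = -sum(p_i * log2(p_i)). Terms: -(1/6)*log2(1/6) = 0.430827; -(7/18)*log2(7/18) = 0.529888; -(1/9)*log2(1/9) = 0.352214; -(2/9)*log2(2/9) = 0.482206; -(1/9)*log2(1/9) = 0.352214. H = 0.430827 + 0.529888 + 0.352214 + 0.482206 + 0.352214 = 2.1473

2.1473 bits


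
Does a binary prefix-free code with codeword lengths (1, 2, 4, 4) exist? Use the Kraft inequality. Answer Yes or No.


Kraft sum = sum(2^(-l_i)) = 0.875, need <= 1. Result: satisfied (a binary prefix-free code with these lengths exists)

Yes


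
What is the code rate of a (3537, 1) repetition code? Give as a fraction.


Rate = k/n = 1/3537

1/3537


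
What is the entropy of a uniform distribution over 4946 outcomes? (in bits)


H = log2(n) = log2(4946) = 12.272

12.272 bits


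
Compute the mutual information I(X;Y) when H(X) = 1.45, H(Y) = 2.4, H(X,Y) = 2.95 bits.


I(X;Y) = H(X) + H(Y) - H(X,Y) = 1.45 + 2.4 - 2.95 = 0.9

0.9 bits


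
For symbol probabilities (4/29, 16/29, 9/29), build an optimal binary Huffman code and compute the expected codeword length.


Huffman construction (repeatedly merge the two least-probable nodes; each merge adds 1 bit to every symbol beneath it): 4/29 + 9/29 = 13/29; 13/29 + 16/29 = 1. Resulting codeword lengths (in the order the probabilities were given): (2, 1, 2). L_avg = sum(p_i * l_i) = 4/29*2 + 16/29*1 + 9/29*2 = 42/29 = 1.4483

1.4483 bits


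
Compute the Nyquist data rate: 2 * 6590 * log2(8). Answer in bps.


Rate = 2 * B * log2(M) = 2 * 6590 * 3.0 = 39540.0

39540.0 bps


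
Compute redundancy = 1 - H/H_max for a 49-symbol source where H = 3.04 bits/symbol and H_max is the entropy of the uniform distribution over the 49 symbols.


H_max = log2(K) = log2(49) = 5.6147 bits/symbol. Redundancy = 1 - H/H_max = 1 - 3.04/5.6147 = 1 - 0.5414 = 0.4586

0.4586


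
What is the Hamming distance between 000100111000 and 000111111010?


Count differing positions: . . . . ^ ^ . . . . ^ . = 3 differences

3


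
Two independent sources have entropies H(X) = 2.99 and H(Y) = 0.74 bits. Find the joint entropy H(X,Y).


For independent variables, H(X,Y) = H(X) + H(Y) = 2.99 + 0.74 = 3.73

3.73 bits


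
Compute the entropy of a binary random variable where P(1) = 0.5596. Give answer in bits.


H = -p*log2(p) - (1-p)*log2(1-p). -0.5596*log2(0.5596) = 0.468683; -0.4404*log2(0.4404) = 0.521043. H = 0.468683 + 0.521043 = 0.9897

0.9897 bits


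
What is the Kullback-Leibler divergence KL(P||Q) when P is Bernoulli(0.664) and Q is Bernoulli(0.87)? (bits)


KL = p*log2(p/q) + (1-p)*log2((1-p)/(1-q)) = 0.664*log2(0.664/0.87) + 0.336*log2(0.336/0.13) = 0.2015

0.2015 bits


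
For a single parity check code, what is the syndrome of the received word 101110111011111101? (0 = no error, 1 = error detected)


Syndrome = XOR of all bits = 1 XOR 0 XOR 1 XOR 1 XOR 1 XOR 0 XOR 1 XOR 1 XOR 1 XOR 0 XOR 1 XOR 1 XOR 1 XOR 1 XOR 1 XOR 1 XOR 0 XOR 1 = 0

0


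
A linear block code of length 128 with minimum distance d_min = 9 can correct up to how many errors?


Correction capability = floor((d-1)/2) = floor((9-1)/2) = 4

4 errors


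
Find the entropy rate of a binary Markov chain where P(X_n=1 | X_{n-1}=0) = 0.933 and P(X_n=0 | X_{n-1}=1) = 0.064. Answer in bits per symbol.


Stationary distribution: pi_0 = p10/(p01+p10) = 0.0642, pi_1 = 0.9358. Entropy rate H' = pi_0*H(p01) + pi_1*H(p10) = 0.0642*0.3546 + 0.9358*0.3431 = 0.3439

0.3439 bits/symbol


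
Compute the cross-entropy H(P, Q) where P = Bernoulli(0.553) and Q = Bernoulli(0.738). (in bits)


H(P,Q) = -p*log2(q) - (1-p)*log2(1-q). -0.553*log2(0.738) = 0.242384; -0.447*log2(0.262) = 0.863765. H(P,Q) = 0.242384 + 0.863765 = 1.1061

1.1061 bits


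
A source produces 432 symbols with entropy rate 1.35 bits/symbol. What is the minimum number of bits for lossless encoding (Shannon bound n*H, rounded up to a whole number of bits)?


Minimum bits >= n * H = 432 * 1.35 = 583.2, rounded up to a whole number of bits = 584

584 bits


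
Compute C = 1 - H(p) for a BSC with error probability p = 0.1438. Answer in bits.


H(p) = -p*log2(p) - (1-p)*log2(1-p) = -0.1438*log2(0.1438) - 0.8562*log2(0.8562) = 0.402333 + 0.191772 = 0.5941. C = 1 - H(p) = 1 - 0.5941 = 0.4059

0.4059 bits


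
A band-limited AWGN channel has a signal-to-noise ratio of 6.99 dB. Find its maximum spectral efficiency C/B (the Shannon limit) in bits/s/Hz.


SNR_linear = 10^(6.99/10) = 5.0003; C/B = log2(1 + SNR_linear) = log2(1 + 5.0003) = 2.585

2.585 bits/s/Hz


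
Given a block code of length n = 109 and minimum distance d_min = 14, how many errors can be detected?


Detection capability = d_min - 1 = 14 - 1 = 13

13 errors


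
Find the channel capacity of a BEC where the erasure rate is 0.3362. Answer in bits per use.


C = 1 - epsilon = 1 - 0.3362 = 0.6638

0.6638 bits


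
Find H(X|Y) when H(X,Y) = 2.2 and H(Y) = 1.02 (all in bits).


H(X|Y) = H(X,Y) - H(Y) = 2.2 - 1.02 = 1.18

1.18 bits


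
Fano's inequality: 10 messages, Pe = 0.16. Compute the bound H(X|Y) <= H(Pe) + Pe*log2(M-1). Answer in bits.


H(Pe) = -Pe*log2(Pe) - (1-Pe)*log2(1-Pe) = -0.16*log2(0.16) - 0.84*log2(0.84) = 0.423017 + 0.211293 = 0.6343. Pe*log2(M-1) = 0.16*log2(9) = 0.507188. Bound = H(Pe) + Pe*log2(M-1) = 0.423017 + 0.211293 + 0.507188 = 1.1415

1.1415 bits


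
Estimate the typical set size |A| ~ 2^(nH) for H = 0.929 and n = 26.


log2|A_typical| = nH = 26 * 0.929 = 24.154, so |A_typical| ~ 2^24.154 = 1.867e+07

1.867e+07


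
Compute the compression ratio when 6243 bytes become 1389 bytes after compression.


Ratio = original / compressed = 6243 / 1389 = 4.4946

4.4946


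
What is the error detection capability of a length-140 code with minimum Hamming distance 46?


Detection capability = d_min - 1 = 46 - 1 = 45

45 errors


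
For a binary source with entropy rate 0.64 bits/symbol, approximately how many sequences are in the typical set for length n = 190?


log2|A_typical| = nH = 190 * 0.64 = 121.6, so |A_typical| ~ 2^121.6 = 4.029e+36

4.029e+36


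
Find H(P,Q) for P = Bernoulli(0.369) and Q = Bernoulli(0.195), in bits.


H(P,Q) = -p*log2(q) - (1-p)*log2(1-q). -0.369*log2(0.195) = 0.870270; -0.631*log2(0.805) = 0.197465. H(P,Q) = 0.870270 + 0.197465 = 1.0677

1.0677 bits


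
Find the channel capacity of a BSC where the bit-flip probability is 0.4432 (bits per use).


H(p) = -p*log2(p) - (1-p)*log2(1-p) = -0.4432*log2(0.4432) - 0.5568*log2(0.5568) = 0.520304 + 0.470367 = 0.9907. C = 1 - H(p) = 1 - 0.9907 = 0.0093

0.0093 bits


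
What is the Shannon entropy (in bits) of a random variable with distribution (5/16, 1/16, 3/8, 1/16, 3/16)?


H = -sum(p_i * log2(p_i)). Terms: -(5/16)*log2(5/16) = 0.524397; -(1/16)*log2(1/16) = 0.250000; -(3/8)*log2(3/8) = 0.530639; -(1/16)*log2(1/16) = 0.250000; -(3/16)*log2(3/16) = 0.452820. H = 0.524397 + 0.250000 + 0.530639 + 0.250000 + 0.452820 = 2.0079

2.0079 bits


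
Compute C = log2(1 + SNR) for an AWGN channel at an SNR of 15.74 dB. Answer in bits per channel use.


SNR_linear = 10^(15.74/10) = 37.4973; C = log2(1 + SNR_linear) = log2(1 + 37.4973) = 5.2667

5.2667 bits/channel use


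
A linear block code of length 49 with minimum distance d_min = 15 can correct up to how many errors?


Correction capability = floor((d-1)/2) = floor((15-1)/2) = 7

7 errors


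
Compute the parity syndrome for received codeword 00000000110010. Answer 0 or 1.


Syndrome = XOR of all bits = 0 XOR 0 XOR 0 XOR 0 XOR 0 XOR 0 XOR 0 XOR 0 XOR 1 XOR 1 XOR 0 XOR 0 XOR 1 XOR 0 = 1

1


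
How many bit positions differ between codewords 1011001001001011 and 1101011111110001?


Count differing positions: . ^ ^ . . ^ . ^ ^ . ^ ^ ^ . ^ . = 9 differences

9


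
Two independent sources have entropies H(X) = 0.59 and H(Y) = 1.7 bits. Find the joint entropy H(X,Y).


For independent variables, H(X,Y) = H(X) + H(Y) = 0.59 + 1.7 = 2.29

2.29 bits


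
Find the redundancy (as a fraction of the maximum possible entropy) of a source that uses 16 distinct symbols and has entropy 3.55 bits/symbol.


H_max = log2(K) = log2(16) = 4.0 bits/symbol. Redundancy = 1 - H/H_max = 1 - 3.55/4.0 = 1 - 0.8875 = 0.1125

0.1125


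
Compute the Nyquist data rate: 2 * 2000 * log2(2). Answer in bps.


Rate = 2 * B * log2(M) = 2 * 2000 * 1.0 = 4000.0

4000.0 bps


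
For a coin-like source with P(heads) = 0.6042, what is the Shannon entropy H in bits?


H = -p*log2(p) - (1-p)*log2(1-p). -0.6042*log2(0.6042) = 0.439194; -0.3958*log2(0.3958) = 0.529247. H = 0.439194 + 0.529247 = 0.9684

0.9684 bits


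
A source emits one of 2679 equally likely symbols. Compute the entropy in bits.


H = log2(n) = log2(2679) = 11.3875

11.3875 bits


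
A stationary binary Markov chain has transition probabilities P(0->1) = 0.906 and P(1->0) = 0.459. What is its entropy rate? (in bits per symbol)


Stationary distribution: pi_0 = p10/(p01+p10) = 0.3363, pi_1 = 0.6637. Entropy rate H' = pi_0*H(p01) + pi_1*H(p10) = 0.3363*0.4497 + 0.6637*0.9951 = 0.8117

0.8117 bits/symbol


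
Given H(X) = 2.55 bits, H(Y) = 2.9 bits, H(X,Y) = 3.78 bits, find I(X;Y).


I(X;Y) = H(X) + H(Y) - H(X,Y) = 2.55 + 2.9 - 3.78 = 1.67

1.67 bits


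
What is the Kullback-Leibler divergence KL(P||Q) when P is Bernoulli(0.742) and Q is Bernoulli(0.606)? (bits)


KL = p*log2(p/q) + (1-p)*log2((1-p)/(1-q)) = 0.742*log2(0.742/0.606) + 0.258*log2(0.258/0.394) = 0.0591

0.0591 bits


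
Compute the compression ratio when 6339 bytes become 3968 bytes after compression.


Ratio = original / compressed = 6339 / 3968 = 1.5975

1.5975


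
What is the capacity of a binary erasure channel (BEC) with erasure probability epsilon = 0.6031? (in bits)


C = 1 - epsilon = 1 - 0.6031 = 0.3969

0.3969 bits


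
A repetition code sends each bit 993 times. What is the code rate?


Rate = k/n = 1/993

1/993


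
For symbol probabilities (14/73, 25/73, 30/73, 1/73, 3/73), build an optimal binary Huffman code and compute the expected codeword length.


Huffman construction (repeatedly merge the two least-probable nodes; each merge adds 1 bit to every symbol beneath it): 1/73 + 3/73 = 4/73; 4/73 + 14/73 = 18/73; 18/73 + 25/73 = 43/73; 30/73 + 43/73 = 1. Resulting codeword lengths (in the order the probabilities were given): (3, 2, 1, 4, 4). L_avg = sum(p_i * l_i) = 14/73*3 + 25/73*2 + 30/73*1 + 1/73*4 + 3/73*4 = 138/73 = 1.8904

1.8904 bits


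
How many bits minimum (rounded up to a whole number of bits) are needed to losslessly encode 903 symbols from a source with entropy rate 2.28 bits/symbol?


Minimum bits >= n * H = 903 * 2.28 = 2058.84, rounded up to a whole number of bits = 2059

2059 bits


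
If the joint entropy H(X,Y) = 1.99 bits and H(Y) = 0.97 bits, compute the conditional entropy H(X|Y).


H(X|Y) = H(X,Y) - H(Y) = 1.99 - 0.97 = 1.02

1.02 bits


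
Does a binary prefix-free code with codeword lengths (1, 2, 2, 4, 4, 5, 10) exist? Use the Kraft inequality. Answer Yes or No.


Kraft sum = sum(2^(-l_i)) = 1.1572, need <= 1. Result: violated (a binary prefix-free code with these lengths cannot exist)

No


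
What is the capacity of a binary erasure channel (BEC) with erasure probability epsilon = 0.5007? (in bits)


C = 1 - epsilon = 1 - 0.5007 = 0.4993

0.4993 bits


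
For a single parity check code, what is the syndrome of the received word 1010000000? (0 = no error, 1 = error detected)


Syndrome = XOR of all bits = 1 XOR 0 XOR 1 XOR 0 XOR 0 XOR 0 XOR 0 XOR 0 XOR 0 XOR 0 = 0

0


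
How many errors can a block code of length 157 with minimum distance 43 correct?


Correction capability = floor((d-1)/2) = floor((43-1)/2) = 21

21 errors


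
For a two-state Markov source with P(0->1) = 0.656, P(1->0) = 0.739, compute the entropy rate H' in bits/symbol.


Stationary distribution: pi_0 = p10/(p01+p10) = 0.5297, pi_1 = 0.4703. Entropy rate H' = pi_0*H(p01) + pi_1*H(p10) = 0.5297*0.9286 + 0.4703*0.8283 = 0.8814

0.8814 bits/symbol


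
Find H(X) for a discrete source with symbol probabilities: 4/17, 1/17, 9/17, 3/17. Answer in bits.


H = -sum(p_i * log2(p_i)). Terms: -(4/17)*log2(4/17) = 0.491168; -(1/17)*log2(1/17) = 0.240439; -(9/17)*log2(9/17) = 0.485755; -(3/17)*log2(3/17) = 0.441618. H = 0.491168 + 0.240439 + 0.485755 + 0.441618 = 1.659

1.659 bits


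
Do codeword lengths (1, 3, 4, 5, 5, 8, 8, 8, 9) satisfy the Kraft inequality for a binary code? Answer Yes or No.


Kraft sum = sum(2^(-l_i)) = 0.7637, need <= 1. Result: satisfied (a binary prefix-free code with these lengths exists)

Yes


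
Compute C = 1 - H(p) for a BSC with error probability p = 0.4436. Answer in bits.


H(p) = -p*log2(p) - (1-p)*log2(1-p) = -0.4436*log2(0.4436) - 0.5564*log2(0.5564) = 0.520196 + 0.470606 = 0.9908. C = 1 - H(p) = 1 - 0.9908 = 0.0092

0.0092 bits


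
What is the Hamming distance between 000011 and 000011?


Count differing positions: . . . . . . = 0 differences

0


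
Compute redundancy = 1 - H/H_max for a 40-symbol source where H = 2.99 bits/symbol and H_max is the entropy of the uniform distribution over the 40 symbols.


H_max = log2(K) = log2(40) = 5.3219 bits/symbol. Redundancy = 1 - H/H_max = 1 - 2.99/5.3219 = 1 - 0.5618 = 0.4382

0.4382


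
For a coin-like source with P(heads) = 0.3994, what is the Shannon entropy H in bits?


H = -p*log2(p) - (1-p)*log2(1-p). -0.3994*log2(0.3994) = 0.528843; -0.6006*log2(0.6006) = 0.441755. H = 0.528843 + 0.441755 = 0.9706

0.9706 bits


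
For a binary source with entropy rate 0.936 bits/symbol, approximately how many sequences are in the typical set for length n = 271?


log2|A_typical| = nH = 271 * 0.936 = 253.656, so |A_typical| ~ 2^253.656 = 2.281e+76

2.281e+76


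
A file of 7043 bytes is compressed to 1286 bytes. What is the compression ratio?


Ratio = original / compressed = 7043 / 1286 = 5.4767

5.4767


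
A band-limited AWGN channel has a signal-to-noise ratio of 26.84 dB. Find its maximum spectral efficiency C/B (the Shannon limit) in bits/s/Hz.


SNR_linear = 10^(26.84/10) = 483.0588; C/B = log2(1 + SNR_linear) = log2(1 + 483.0588) = 8.919

8.919 bits/s/Hz


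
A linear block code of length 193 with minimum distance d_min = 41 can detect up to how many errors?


Detection capability = d_min - 1 = 41 - 1 = 40

40 errors


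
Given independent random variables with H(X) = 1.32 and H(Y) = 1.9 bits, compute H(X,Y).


For independent variables, H(X,Y) = H(X) + H(Y) = 1.32 + 1.9 = 3.22

3.22 bits


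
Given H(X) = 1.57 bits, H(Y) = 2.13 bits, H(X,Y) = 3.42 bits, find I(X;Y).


I(X;Y) = H(X) + H(Y) - H(X,Y) = 1.57 + 2.13 - 3.42 = 0.28

0.28 bits


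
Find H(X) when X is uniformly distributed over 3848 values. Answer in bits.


H = log2(n) = log2(3848) = 11.9099

11.9099 bits


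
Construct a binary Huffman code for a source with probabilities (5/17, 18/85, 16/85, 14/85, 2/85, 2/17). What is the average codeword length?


Huffman construction (repeatedly merge the two least-probable nodes; each merge adds 1 bit to every symbol beneath it): 2/85 + 2/17 = 12/85; 12/85 + 14/85 = 26/85; 16/85 + 18/85 = 2/5; 5/17 + 26/85 = 3/5; 2/5 + 3/5 = 1. Resulting codeword lengths (in the order the probabilities were given): (2, 2, 2, 3, 4, 4). L_avg = sum(p_i * l_i) = 5/17*2 + 18/85*2 + 16/85*2 + 14/85*3 + 2/85*4 + 2/17*4 = 208/85 = 2.4471

2.4471 bits


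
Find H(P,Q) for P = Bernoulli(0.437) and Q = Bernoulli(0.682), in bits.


H(P,Q) = -p*log2(q) - (1-p)*log2(1-q). -0.437*log2(0.682) = 0.241292; -0.563*log2(0.318) = 0.930583. H(P,Q) = 0.241292 + 0.930583 = 1.1719

1.1719 bits


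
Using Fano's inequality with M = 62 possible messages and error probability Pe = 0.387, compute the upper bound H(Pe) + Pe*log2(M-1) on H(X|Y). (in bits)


H(Pe) = -Pe*log2(Pe) - (1-Pe)*log2(1-Pe) = -0.387*log2(0.387) - 0.613*log2(0.613) = 0.530033 + 0.432803 = 0.9628. Pe*log2(M-1) = 0.387*log2(61) = 2.295195. Bound = H(Pe) + Pe*log2(M-1) = 0.530033 + 0.432803 + 2.295195 = 3.258

3.258 bits


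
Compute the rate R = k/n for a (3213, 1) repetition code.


Rate = k/n = 1/3213

1/3213


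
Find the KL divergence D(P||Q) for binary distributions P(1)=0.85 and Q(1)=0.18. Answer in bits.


KL = p*log2(p/q) + (1-p)*log2((1-p)/(1-q)) = 0.85*log2(0.85/0.18) + 0.15*log2(0.15/0.82) = 1.5359

1.5359 bits


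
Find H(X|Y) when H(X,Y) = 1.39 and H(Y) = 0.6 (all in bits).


H(X|Y) = H(X,Y) - H(Y) = 1.39 - 0.6 = 0.79

0.79 bits


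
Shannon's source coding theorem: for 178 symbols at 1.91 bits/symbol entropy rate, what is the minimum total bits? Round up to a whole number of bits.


Minimum bits >= n * H = 178 * 1.91 = 339.98, rounded up to a whole number of bits = 340

340 bits


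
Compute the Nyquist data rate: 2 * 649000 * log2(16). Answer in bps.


Rate = 2 * B * log2(M) = 2 * 649000 * 4.0 = 5192000.0

5192000.0 bps


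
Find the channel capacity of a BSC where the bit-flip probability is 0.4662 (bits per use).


H(p) = -p*log2(p) - (1-p)*log2(1-p) = -0.4662*log2(0.4662) - 0.5338*log2(0.5338) = 0.513276 + 0.483425 = 0.9967. C = 1 - H(p) = 1 - 0.9967 = 0.0033

0.0033 bits


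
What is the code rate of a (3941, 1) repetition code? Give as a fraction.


Rate = k/n = 1/3941

1/3941


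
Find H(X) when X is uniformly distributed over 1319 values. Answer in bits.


H = log2(n) = log2(1319) = 10.3652

10.3652 bits


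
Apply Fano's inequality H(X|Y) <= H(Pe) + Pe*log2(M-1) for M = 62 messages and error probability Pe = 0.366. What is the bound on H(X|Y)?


H(Pe) = -Pe*log2(Pe) - (1-Pe)*log2(1-Pe) = -0.366*log2(0.366) - 0.634*log2(0.634) = 0.530731 + 0.416820 = 0.9476. Pe*log2(M-1) = 0.366*log2(61) = 2.170650. Bound = H(Pe) + Pe*log2(M-1) = 0.530731 + 0.416820 + 2.170650 = 3.1182

3.1182 bits


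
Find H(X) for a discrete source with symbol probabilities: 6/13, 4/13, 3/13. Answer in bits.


H = -sum(p_i * log2(p_i)). Terms: -(6/13)*log2(6/13) = 0.514836; -(4/13)*log2(4/13) = 0.523212; -(3/13)*log2(3/13) = 0.488187. H = 0.514836 + 0.523212 + 0.488187 = 1.5262

1.5262 bits


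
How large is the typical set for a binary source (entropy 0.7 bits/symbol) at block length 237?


log2|A_typical| = nH = 237 * 0.7 = 165.9, so |A_typical| ~ 2^165.9 = 8.727e+49

8.727e+49


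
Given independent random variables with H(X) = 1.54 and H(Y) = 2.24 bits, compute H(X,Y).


For independent variables, H(X,Y) = H(X) + H(Y) = 1.54 + 2.24 = 3.78

3.78 bits


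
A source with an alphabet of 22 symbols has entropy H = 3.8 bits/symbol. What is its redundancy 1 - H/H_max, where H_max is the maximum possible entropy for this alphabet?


H_max = log2(K) = log2(22) = 4.4594 bits/symbol. Redundancy = 1 - H/H_max = 1 - 3.8/4.4594 = 1 - 0.8521 = 0.1479

0.1479
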